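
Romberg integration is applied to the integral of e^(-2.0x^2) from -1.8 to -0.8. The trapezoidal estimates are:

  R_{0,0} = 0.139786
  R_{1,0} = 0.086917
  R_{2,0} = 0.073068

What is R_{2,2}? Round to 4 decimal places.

Richardson extrapolation on the trapezoidal column (denominator 4−1=3):
R_{1,1} = 0.086917 + (0.086917 − 0.139786)/3 = 0.069294
R_{2,1} = (4·0.073068 − 0.086917) / 3 = 0.068452
R_{2,2} = 0.068452 + (0.068452 − 0.069294)/15 = 0.068396

0.0684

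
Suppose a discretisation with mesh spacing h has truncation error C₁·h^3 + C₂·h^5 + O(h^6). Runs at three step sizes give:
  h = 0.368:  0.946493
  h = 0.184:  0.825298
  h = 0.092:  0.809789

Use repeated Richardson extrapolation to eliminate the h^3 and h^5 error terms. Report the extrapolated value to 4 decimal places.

First eliminate the h^3 term (factor 2^3 = 8):
  B₁ = (8·0.825298 − 0.946493)/7 = 0.807984
  B₂ = (8·0.809789 − 0.825298)/7 = 0.807573
Then eliminate the h^5 term (factor 2^5 = 32):
  (32·0.807573 − 0.807984)/31 = 0.807560

0.8076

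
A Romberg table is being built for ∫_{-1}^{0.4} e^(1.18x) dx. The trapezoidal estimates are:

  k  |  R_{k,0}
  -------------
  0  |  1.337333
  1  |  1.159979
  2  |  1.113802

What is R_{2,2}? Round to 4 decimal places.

1.0982

Richardson extrapolation on the trapezoidal column (denominator 4−1=3):
R_{1,1} = 1.159979 + (1.159979 − 1.337333)/3 = 1.100861
R_{2,1} = (4·1.113802 − 1.159979) / 3 = 1.098410
R_{2,2} = (16·1.098410 − 1.100861) / 15 = 1.098247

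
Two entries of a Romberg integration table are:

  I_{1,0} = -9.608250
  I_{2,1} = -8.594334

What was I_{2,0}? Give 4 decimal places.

-8.8478

From I_{2,1} = (4·I_{2,0} − I_{1,0})/3, solve for I_{2,0}:
4·I_{2,0} = 3·(-8.594334) + (-9.608250) = -35.391252
I_{2,0} = -8.847813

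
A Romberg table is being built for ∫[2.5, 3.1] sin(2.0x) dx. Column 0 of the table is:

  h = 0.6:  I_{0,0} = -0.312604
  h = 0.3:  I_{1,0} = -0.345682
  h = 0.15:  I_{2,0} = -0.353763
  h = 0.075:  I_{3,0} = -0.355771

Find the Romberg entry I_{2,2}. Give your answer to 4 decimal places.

I_{1,1} = -0.345682 + (-0.345682 − (-0.312604))/3 = -0.356708
I_{2,1} = -0.353763 + (-0.353763 − (-0.345682))/3 = -0.356457
I_{2,2} = -0.356457 + (-0.356457 − (-0.356708))/15 = -0.356440

-0.3564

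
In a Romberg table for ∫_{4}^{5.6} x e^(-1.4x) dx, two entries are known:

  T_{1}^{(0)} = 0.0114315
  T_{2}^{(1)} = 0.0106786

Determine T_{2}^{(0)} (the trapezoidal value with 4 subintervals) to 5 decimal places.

0.01087

From T_{2}^{(1)} = (4·T_{2}^{(0)} − T_{1}^{(0)})/3, solve for T_{2}^{(0)}:
4·T_{2}^{(0)} = 3·0.0106786 + 0.0114315 = 0.0434673
T_{2}^{(0)} = 0.0108668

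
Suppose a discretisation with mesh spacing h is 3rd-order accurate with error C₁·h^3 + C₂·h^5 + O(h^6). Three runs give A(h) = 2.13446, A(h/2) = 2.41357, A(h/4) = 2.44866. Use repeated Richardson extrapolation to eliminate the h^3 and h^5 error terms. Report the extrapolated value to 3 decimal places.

First eliminate the h^3 term (factor 2^3 = 8):
  B₁ = (8·2.41357 − 2.13446)/7 = 2.45344
  B₂ = (8·2.44866 − 2.41357)/7 = 2.45367
Then eliminate the h^5 term (factor 2^5 = 32):
  (32·2.45367 − 2.45344)/31 = 2.45368

2.454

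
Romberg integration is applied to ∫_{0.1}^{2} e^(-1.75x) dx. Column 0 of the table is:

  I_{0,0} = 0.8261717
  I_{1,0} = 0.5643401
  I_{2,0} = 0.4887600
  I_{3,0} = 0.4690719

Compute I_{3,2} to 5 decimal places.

0.46244

Richardson extrapolation on the trapezoidal column (denominator 4−1=3):
I_{2,1} = 0.4887600 + (0.4887600 − 0.5643401)/3 = 0.4635666
I_{3,1} = (4·0.4690719 − 0.4887600) / 3 = 0.4625092
I_{3,2} = 0.4625092 + (0.4625092 − 0.4635666)/15 = 0.4624387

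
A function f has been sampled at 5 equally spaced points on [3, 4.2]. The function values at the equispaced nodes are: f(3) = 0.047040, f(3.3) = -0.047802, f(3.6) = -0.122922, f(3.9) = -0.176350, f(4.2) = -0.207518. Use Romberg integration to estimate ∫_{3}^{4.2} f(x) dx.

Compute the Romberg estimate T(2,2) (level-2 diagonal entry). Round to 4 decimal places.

-0.1303

T(0,0) (trapezoid, 1 panel, h=1.2000): -0.096287
T(1,0) (trapezoid, 2 panels, h=0.6000): -0.121897
T(2,0) (trapezoid, 4 panels, h=0.3000): -0.128194
T(1,1) = -0.121897 + (-0.121897 − (-0.096287))/3 = -0.130434
T(2,1) = -0.128194 + (-0.128194 − (-0.121897))/3 = -0.130293
T(2,2) = -0.130293 + (-0.130293 − (-0.130434))/15 = -0.130284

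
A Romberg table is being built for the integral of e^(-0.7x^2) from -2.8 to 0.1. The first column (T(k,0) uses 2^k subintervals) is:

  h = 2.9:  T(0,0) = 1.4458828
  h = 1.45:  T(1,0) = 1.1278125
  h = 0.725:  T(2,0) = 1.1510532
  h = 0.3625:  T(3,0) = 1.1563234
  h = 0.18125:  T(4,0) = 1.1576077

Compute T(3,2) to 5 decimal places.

1.15803

Richardson extrapolation on the trapezoidal column (denominator 4−1=3):
T(2,1) = (4·1.1510532 − 1.1278125) / 3 = 1.1588001
T(3,1) = (4·1.1563234 − 1.1510532) / 3 = 1.1580801
T(3,2) = 1.1580801 + (1.1580801 − 1.1588001)/15 = 1.1580321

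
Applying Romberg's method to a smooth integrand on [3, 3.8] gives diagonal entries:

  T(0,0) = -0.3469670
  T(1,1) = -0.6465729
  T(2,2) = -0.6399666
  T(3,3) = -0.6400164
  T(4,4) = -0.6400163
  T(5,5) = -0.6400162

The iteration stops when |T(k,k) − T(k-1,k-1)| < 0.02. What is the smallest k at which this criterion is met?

k = 2

|T(1,1) − T(0,0)| = 0.2996059 ≥ 0.02
|T(2,2) − T(1,1)| = 0.0066063 < 0.02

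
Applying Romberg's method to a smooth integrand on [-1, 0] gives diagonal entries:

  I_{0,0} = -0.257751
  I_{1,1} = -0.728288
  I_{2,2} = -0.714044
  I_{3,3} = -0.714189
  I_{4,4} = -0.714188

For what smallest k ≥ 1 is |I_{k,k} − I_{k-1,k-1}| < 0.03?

|I_{1,1} − I_{0,0}| = 0.470537 ≥ 0.03
|I_{2,2} − I_{1,1}| = 0.014244 < 0.03

k = 2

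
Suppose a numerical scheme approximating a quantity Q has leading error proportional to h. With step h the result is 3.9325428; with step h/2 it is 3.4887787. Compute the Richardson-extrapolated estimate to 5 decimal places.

3.04501

The leading error scales as h; refining by a factor of 2 reduces it by 2^1 = 2.
Extrapolated value = (2·A(h/2) − A(h)) / (2 − 1)
= (2·3.4887787 − 3.9325428) / 1
= 3.0450146 / 1 = 3.0450146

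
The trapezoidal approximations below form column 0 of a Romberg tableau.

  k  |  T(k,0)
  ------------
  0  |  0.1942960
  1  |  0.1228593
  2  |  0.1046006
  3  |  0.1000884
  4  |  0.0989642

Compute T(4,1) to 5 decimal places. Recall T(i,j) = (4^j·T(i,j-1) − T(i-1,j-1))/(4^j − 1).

0.09859

T(4,1) = 0.0989642 + (0.0989642 − 0.1000884)/3 = 0.0985895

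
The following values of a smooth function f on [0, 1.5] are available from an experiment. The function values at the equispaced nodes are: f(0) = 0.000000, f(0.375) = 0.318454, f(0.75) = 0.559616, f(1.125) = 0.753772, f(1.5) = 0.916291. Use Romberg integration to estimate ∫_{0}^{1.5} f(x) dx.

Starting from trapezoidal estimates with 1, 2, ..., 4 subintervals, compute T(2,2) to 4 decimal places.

T(0,0) (trapezoid, 1 panel, h=1.5000): 0.687218
T(1,0) (trapezoid, 2 panels, h=0.7500): 0.763321
T(2,0) (trapezoid, 4 panels, h=0.3750): 0.783745
T(1,1) = 0.763321 + (0.763321 − 0.687218)/3 = 0.788689
T(2,1) = 0.783745 + (0.783745 − 0.763321)/3 = 0.790553
T(2,2) = 0.790553 + (0.790553 − 0.788689)/15 = 0.790677

0.7907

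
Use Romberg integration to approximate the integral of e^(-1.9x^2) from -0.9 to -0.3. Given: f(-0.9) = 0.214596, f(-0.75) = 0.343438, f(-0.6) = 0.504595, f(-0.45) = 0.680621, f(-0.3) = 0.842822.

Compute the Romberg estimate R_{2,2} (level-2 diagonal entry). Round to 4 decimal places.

R_{0,0} (trapezoid, 1 panel, h=0.6000): 0.317225
R_{1,0} (trapezoid, 2 panels, h=0.3000): 0.309991
R_{2,0} (trapezoid, 4 panels, h=0.1500): 0.308604
R_{1,1} = 0.309991 + (0.309991 − 0.317225)/3 = 0.307580
R_{2,1} = 0.308604 + (0.308604 − 0.309991)/3 = 0.308142
R_{2,2} = 0.308142 + (0.308142 − 0.307580)/15 = 0.308179

0.3082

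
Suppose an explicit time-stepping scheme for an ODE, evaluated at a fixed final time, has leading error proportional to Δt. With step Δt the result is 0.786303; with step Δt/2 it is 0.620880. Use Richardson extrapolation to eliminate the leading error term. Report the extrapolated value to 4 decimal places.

0.4555

The leading error scales as Δt; refining by a factor of 2 reduces it by 2^1 = 2.
Extrapolated value = (2·A(Δt/2) − A(Δt)) / (2 − 1)
= (2·0.620880 − 0.786303) / 1
= 0.455457 / 1 = 0.455457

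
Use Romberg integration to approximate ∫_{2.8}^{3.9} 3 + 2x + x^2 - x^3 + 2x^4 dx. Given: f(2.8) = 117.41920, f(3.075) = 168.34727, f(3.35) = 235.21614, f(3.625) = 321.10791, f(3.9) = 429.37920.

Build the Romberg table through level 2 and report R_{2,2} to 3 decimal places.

R_{0,0} (trapezoid, 1 panel, h=1.1000): 300.73912
R_{1,0} (trapezoid, 2 panels, h=0.5500): 279.73844
R_{2,0} (trapezoid, 4 panels, h=0.2750): 274.46939
R_{1,1} = 279.73844 + (279.73844 − 300.73912)/3 = 272.73821
R_{2,1} = 274.46939 + (274.46939 − 279.73844)/3 = 272.71304
R_{2,2} = 272.71304 + (272.71304 − 272.73821)/15 = 272.71136

272.711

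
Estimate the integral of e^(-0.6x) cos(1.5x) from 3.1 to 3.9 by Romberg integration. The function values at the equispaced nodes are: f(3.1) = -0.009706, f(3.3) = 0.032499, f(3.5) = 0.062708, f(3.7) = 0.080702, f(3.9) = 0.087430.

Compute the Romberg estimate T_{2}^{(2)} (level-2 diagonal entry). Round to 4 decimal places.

T_{0}^{(0)} (trapezoid, 1 panel, h=0.8000): 0.031090
T_{1}^{(0)} (trapezoid, 2 panels, h=0.4000): 0.040628
T_{2}^{(0)} (trapezoid, 4 panels, h=0.2000): 0.042954
T_{1}^{(1)} = 0.040628 + (0.040628 − 0.031090)/3 = 0.043807
T_{2}^{(1)} = 0.042954 + (0.042954 − 0.040628)/3 = 0.043729
T_{2}^{(2)} = 0.043729 + (0.043729 − 0.043807)/15 = 0.043724

0.0437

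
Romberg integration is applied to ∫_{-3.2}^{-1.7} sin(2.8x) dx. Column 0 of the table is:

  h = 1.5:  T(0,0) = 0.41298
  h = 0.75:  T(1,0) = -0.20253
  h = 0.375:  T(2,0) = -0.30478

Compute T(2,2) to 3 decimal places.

T(1,1) = (4·(-0.20253) − 0.41298) / 3 = -0.40770
T(2,1) = -0.30478 + (-0.30478 − (-0.20253))/3 = -0.33886
T(2,2) = -0.33886 + (-0.33886 − (-0.40770))/15 = -0.33427

-0.334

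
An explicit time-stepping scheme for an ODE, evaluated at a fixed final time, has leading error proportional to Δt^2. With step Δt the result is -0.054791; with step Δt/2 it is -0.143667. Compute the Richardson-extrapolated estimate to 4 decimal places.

Extrapolated value = (4·A(Δt/2) − A(Δt)) / (4 − 1)
= (4·(-0.143667) − (-0.054791)) / 3
= -0.519877 / 3 = -0.173292

-0.1733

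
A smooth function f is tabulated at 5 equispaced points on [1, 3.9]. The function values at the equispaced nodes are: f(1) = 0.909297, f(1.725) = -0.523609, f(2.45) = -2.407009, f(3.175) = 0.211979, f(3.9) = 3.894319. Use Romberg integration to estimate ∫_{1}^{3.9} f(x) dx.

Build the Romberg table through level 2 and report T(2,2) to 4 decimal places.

-0.1686

T(0,0) (trapezoid, 1 panel, h=2.9000): 6.965243
T(1,0) (trapezoid, 2 panels, h=1.4500): -0.007541
T(2,0) (trapezoid, 4 panels, h=0.7250): -0.229702
T(1,1) = -0.007541 + (-0.007541 − 6.965243)/3 = -2.331802
T(2,1) = -0.229702 + (-0.229702 − (-0.007541))/3 = -0.303756
T(2,2) = -0.303756 + (-0.303756 − (-2.331802))/15 = -0.168553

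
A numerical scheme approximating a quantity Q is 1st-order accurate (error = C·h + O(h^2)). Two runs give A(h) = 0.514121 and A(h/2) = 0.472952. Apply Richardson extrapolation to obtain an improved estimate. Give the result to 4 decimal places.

0.4318

Extrapolated value = (2·A(h/2) − A(h)) / (2 − 1)
= (2·0.472952 − 0.514121) / 1
= 0.431783 / 1 = 0.431783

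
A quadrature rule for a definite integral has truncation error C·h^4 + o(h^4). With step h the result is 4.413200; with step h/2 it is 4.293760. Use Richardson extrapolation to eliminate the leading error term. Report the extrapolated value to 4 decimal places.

4.2858

Extrapolated value = (16·A(h/2) − A(h)) / (16 − 1)
= (16·4.293760 − 4.413200) / 15
= 64.286960 / 15 = 4.285797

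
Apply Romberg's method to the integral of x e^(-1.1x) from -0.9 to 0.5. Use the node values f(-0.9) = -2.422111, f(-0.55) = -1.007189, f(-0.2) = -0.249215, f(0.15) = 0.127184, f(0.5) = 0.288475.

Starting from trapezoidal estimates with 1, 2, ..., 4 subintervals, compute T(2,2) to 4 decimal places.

-0.7169

T(0,0) (trapezoid, 1 panel, h=1.4000): -1.493545
T(1,0) (trapezoid, 2 panels, h=0.7000): -0.921223
T(2,0) (trapezoid, 4 panels, h=0.3500): -0.768613
T(1,1) = -0.921223 + (-0.921223 − (-1.493545))/3 = -0.730449
T(2,1) = -0.768613 + (-0.768613 − (-0.921223))/3 = -0.717743
T(2,2) = -0.717743 + (-0.717743 − (-0.730449))/15 = -0.716896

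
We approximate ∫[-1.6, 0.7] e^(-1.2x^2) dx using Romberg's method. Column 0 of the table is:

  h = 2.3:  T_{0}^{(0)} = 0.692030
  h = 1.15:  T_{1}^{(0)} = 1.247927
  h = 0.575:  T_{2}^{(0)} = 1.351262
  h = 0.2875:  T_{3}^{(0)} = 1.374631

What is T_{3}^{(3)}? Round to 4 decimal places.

Richardson extrapolation on the trapezoidal column (denominator 4−1=3):
T_{1}^{(1)} = (4·1.247927 − 0.692030) / 3 = 1.433226
T_{2}^{(1)} = 1.351262 + (1.351262 − 1.247927)/3 = 1.385707
T_{3}^{(1)} = (4·1.374631 − 1.351262) / 3 = 1.382421
T_{2}^{(2)} = (16·1.385707 − 1.433226) / 15 = 1.382539
T_{3}^{(2)} = (16·1.382421 − 1.385707) / 15 = 1.382202
T_{3}^{(3)} = 1.382202 + (1.382202 − 1.382539)/63 = 1.382197

1.3822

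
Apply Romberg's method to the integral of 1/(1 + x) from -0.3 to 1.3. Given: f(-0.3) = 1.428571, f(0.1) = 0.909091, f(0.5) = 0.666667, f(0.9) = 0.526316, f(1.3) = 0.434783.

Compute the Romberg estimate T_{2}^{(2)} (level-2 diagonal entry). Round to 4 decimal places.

1.1907

T_{0}^{(0)} (trapezoid, 1 panel, h=1.6000): 1.490683
T_{1}^{(0)} (trapezoid, 2 panels, h=0.8000): 1.278675
T_{2}^{(0)} (trapezoid, 4 panels, h=0.4000): 1.213500
T_{1}^{(1)} = 1.278675 + (1.278675 − 1.490683)/3 = 1.208006
T_{2}^{(1)} = 1.213500 + (1.213500 − 1.278675)/3 = 1.191775
T_{2}^{(2)} = 1.191775 + (1.191775 − 1.208006)/15 = 1.190693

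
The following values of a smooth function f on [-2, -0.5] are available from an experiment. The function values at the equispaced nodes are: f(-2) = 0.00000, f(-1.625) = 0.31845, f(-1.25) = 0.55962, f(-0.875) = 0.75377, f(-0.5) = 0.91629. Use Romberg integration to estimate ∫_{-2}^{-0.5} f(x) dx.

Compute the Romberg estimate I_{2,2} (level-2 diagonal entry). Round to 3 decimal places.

I_{0,0} (trapezoid, 1 panel, h=1.5000): 0.68722
I_{1,0} (trapezoid, 2 panels, h=0.7500): 0.76332
I_{2,0} (trapezoid, 4 panels, h=0.3750): 0.78374
I_{1,1} = 0.76332 + (0.76332 − 0.68722)/3 = 0.78869
I_{2,1} = 0.78374 + (0.78374 − 0.76332)/3 = 0.79055
I_{2,2} = 0.79055 + (0.79055 − 0.78869)/15 = 0.79067

0.791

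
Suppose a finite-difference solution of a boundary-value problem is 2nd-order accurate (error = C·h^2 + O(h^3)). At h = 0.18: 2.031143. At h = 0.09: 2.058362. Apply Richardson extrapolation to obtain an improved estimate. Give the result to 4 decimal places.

Extrapolated value = (4·A(h/2) − A(h)) / (4 − 1)
= (4·2.058362 − 2.031143) / 3
= 6.202305 / 3 = 2.067435

2.0674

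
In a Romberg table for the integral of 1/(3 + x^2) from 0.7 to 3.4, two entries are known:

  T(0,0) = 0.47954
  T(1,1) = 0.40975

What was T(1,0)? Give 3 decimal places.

From T(1,1) = (4·T(1,0) − T(0,0))/3, solve for T(1,0):
4·T(1,0) = 3·0.40975 + 0.47954 = 1.70879
T(1,0) = 0.42720

0.427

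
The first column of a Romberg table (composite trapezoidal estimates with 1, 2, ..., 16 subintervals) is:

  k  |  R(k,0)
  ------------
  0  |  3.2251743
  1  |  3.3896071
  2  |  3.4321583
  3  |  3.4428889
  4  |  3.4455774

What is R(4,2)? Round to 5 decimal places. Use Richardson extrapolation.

Richardson extrapolation on the trapezoidal column (denominator 4−1=3):
R(3,1) = (4·3.4428889 − 3.4321583) / 3 = 3.4464658
R(4,1) = (4·3.4455774 − 3.4428889) / 3 = 3.4464736
R(4,2) = 3.4464736 + (3.4464736 − 3.4464658)/15 = 3.4464741

3.44647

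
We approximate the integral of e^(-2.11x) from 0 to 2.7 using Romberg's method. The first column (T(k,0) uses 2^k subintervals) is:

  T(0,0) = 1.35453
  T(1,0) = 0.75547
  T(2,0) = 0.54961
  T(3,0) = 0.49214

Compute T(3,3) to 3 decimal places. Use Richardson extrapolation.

0.472

Richardson extrapolation on the trapezoidal column (denominator 4−1=3):
T(1,1) = 0.75547 + (0.75547 − 1.35453)/3 = 0.55578
T(2,1) = (4·0.54961 − 0.75547) / 3 = 0.48099
T(3,1) = 0.49214 + (0.49214 − 0.54961)/3 = 0.47298
T(2,2) = 0.48099 + (0.48099 − 0.55578)/15 = 0.47600
T(3,2) = (16·0.47298 − 0.48099) / 15 = 0.47245
T(3,3) = 0.47245 + (0.47245 − 0.47600)/63 = 0.47239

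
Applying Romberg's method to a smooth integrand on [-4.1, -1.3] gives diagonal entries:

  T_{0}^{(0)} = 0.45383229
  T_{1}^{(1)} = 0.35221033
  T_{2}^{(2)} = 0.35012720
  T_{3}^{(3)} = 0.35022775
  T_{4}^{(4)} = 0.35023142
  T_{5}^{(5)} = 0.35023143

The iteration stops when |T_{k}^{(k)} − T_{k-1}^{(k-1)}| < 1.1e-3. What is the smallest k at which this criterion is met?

|T_{1}^{(1)} − T_{0}^{(0)}| = 0.10162196 ≥ 1.1e-3
|T_{2}^{(2)} − T_{1}^{(1)}| = 0.00208313 ≥ 1.1e-3
|T_{3}^{(3)} − T_{2}^{(2)}| = 0.00010055 < 1.1e-3

k = 3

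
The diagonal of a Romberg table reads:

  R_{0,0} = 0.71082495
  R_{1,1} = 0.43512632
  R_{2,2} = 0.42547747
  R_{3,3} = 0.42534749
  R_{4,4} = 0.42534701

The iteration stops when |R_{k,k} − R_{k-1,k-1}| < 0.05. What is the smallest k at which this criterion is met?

k = 2

|R_{1,1} − R_{0,0}| = 0.27569863 ≥ 0.05
|R_{2,2} − R_{1,1}| = 0.00964885 < 0.05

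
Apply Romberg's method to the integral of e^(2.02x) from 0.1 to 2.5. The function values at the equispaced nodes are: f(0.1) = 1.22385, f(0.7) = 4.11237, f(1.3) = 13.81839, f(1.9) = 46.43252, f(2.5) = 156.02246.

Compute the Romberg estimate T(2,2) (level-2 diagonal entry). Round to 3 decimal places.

76.906

T(0,0) (trapezoid, 1 panel, h=2.4000): 188.69557
T(1,0) (trapezoid, 2 panels, h=1.2000): 110.92985
T(2,0) (trapezoid, 4 panels, h=0.6000): 85.79186
T(1,1) = 110.92985 + (110.92985 − 188.69557)/3 = 85.00794
T(2,1) = 85.79186 + (85.79186 − 110.92985)/3 = 77.41253
T(2,2) = 77.41253 + (77.41253 − 85.00794)/15 = 76.90617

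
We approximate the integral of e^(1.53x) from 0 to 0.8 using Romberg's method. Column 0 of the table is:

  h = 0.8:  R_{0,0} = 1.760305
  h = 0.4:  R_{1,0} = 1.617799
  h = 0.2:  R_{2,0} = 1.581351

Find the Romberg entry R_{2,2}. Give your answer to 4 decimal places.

1.5691

Richardson extrapolation on the trapezoidal column (denominator 4−1=3):
R_{1,1} = 1.617799 + (1.617799 − 1.760305)/3 = 1.570297
R_{2,1} = 1.581351 + (1.581351 − 1.617799)/3 = 1.569202
R_{2,2} = (16·1.569202 − 1.570297) / 15 = 1.569129
(Column j=1 coincides with Simpson's rule on the same nodes.)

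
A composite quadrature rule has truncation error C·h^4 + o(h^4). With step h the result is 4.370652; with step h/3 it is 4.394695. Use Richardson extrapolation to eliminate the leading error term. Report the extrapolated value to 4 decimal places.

4.3950

Extrapolated value = (81·A(h/3) − A(h)) / (81 − 1)
= (81·4.394695 − 4.370652) / 80
= 351.599643 / 80 = 4.394996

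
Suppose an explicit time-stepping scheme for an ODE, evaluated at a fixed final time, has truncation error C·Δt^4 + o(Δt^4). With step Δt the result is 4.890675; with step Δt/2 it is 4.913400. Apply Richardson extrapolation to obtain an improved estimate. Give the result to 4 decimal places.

4.9149

The leading error scales as Δt^4; refining by a factor of 2 reduces it by 2^4 = 16.
Extrapolated value = (16·A(Δt/2) − A(Δt)) / (16 − 1)
= (16·4.913400 − 4.890675) / 15
= 73.723725 / 15 = 4.914915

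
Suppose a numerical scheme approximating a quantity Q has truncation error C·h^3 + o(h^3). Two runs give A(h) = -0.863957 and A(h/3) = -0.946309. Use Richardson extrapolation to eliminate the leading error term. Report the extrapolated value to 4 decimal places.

Extrapolated value = (27·A(h/3) − A(h)) / (27 − 1)
= (27·(-0.946309) − (-0.863957)) / 26
= -24.686386 / 26 = -0.949476

-0.9495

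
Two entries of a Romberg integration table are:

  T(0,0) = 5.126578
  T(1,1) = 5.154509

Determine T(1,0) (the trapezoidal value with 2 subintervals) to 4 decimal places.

5.1475

From T(1,1) = (4·T(1,0) − T(0,0))/3, solve for T(1,0):
4·T(1,0) = 3·5.154509 + 5.126578 = 20.590105
T(1,0) = 5.147526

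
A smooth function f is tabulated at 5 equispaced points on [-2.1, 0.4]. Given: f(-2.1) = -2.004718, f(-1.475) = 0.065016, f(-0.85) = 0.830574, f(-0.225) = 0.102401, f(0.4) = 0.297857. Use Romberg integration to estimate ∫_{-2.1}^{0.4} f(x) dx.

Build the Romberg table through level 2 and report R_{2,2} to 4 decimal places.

R_{0,0} (trapezoid, 1 panel, h=2.5000): -2.133576
R_{1,0} (trapezoid, 2 panels, h=1.2500): -0.028571
R_{2,0} (trapezoid, 4 panels, h=0.6250): 0.090350
R_{1,1} = -0.028571 + (-0.028571 − (-2.133576))/3 = 0.673097
R_{2,1} = 0.090350 + (0.090350 − (-0.028571))/3 = 0.129990
R_{2,2} = 0.129990 + (0.129990 − 0.673097)/15 = 0.093783

0.0938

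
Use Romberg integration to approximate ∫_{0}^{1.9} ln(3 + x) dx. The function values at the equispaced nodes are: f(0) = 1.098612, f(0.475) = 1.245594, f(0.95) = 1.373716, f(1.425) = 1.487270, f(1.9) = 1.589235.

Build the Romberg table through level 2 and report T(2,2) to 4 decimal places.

T(0,0) (trapezoid, 1 panel, h=1.9000): 2.553455
T(1,0) (trapezoid, 2 panels, h=0.9500): 2.581758
T(2,0) (trapezoid, 4 panels, h=0.4750): 2.588989
T(1,1) = 2.581758 + (2.581758 − 2.553455)/3 = 2.591192
T(2,1) = 2.588989 + (2.588989 − 2.581758)/3 = 2.591399
T(2,2) = 2.591399 + (2.591399 − 2.591192)/15 = 2.591413

2.5914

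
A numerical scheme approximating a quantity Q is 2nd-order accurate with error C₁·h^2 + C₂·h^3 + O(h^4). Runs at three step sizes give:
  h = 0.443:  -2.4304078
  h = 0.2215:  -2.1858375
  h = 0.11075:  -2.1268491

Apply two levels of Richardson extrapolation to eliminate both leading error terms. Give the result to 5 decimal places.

First eliminate the h^2 term (factor 2^2 = 4):
  B₁ = (4·(-2.1858375) − (-2.4304078))/3 = -2.1043141
  B₂ = (4·(-2.1268491) − (-2.1858375))/3 = -2.1071863
Then eliminate the h^3 term (factor 2^3 = 8):
  (8·(-2.1071863) − (-2.1043141))/7 = -2.1075966

-2.10760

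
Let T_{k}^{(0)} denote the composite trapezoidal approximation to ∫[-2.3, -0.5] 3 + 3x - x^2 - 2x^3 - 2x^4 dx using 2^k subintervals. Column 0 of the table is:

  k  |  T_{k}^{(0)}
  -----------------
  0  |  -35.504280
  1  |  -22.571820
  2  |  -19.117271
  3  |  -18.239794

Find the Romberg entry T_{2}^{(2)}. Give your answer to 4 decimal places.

-17.9461

Richardson extrapolation on the trapezoidal column (denominator 4−1=3):
T_{1}^{(1)} = (4·(-22.571820) − (-35.504280)) / 3 = -18.261000
T_{2}^{(1)} = -19.117271 + (-19.117271 − (-22.571820))/3 = -17.965755
T_{2}^{(2)} = (16·(-17.965755) − (-18.261000)) / 15 = -17.946072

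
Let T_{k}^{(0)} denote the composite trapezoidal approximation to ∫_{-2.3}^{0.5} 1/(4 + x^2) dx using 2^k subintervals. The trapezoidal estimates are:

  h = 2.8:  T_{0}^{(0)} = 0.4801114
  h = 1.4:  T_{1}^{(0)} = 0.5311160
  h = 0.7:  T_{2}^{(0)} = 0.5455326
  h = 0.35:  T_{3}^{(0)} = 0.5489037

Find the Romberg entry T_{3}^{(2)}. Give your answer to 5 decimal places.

Richardson extrapolation on the trapezoidal column (denominator 4−1=3):
T_{2}^{(1)} = (4·0.5455326 − 0.5311160) / 3 = 0.5503381
T_{3}^{(1)} = 0.5489037 + (0.5489037 − 0.5455326)/3 = 0.5500274
T_{3}^{(2)} = (16·0.5500274 − 0.5503381) / 15 = 0.5500067

0.55001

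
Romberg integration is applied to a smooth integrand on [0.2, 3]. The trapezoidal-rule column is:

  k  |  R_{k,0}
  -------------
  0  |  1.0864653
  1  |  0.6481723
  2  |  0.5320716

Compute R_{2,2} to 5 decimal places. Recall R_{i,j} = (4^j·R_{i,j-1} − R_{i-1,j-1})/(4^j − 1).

0.49279

R_{1,1} = 0.6481723 + (0.6481723 − 1.0864653)/3 = 0.5020746
R_{2,1} = 0.5320716 + (0.5320716 − 0.6481723)/3 = 0.4933714
R_{2,2} = 0.4933714 + (0.4933714 − 0.5020746)/15 = 0.4927912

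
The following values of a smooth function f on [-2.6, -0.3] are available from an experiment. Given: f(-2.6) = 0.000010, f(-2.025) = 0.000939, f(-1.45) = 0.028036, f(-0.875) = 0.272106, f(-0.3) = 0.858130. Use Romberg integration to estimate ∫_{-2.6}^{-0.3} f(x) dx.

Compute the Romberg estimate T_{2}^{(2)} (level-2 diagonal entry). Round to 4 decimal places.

T_{0}^{(0)} (trapezoid, 1 panel, h=2.3000): 0.986861
T_{1}^{(0)} (trapezoid, 2 panels, h=1.1500): 0.525672
T_{2}^{(0)} (trapezoid, 4 panels, h=0.5750): 0.419837
T_{1}^{(1)} = 0.525672 + (0.525672 − 0.986861)/3 = 0.371942
T_{2}^{(1)} = 0.419837 + (0.419837 − 0.525672)/3 = 0.384559
T_{2}^{(2)} = 0.384559 + (0.384559 − 0.371942)/15 = 0.385400

0.3854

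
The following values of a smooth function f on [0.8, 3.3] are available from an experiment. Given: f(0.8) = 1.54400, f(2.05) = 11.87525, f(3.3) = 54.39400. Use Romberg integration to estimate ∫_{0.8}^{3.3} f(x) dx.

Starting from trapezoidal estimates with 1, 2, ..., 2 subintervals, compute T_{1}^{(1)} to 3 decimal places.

T_{0}^{(0)} (trapezoid, 1 panel, h=2.5000): 69.92250
T_{1}^{(0)} (trapezoid, 2 panels, h=1.2500): 49.80531
T_{1}^{(1)} = 49.80531 + (49.80531 − 69.92250)/3 = 43.09958

43.100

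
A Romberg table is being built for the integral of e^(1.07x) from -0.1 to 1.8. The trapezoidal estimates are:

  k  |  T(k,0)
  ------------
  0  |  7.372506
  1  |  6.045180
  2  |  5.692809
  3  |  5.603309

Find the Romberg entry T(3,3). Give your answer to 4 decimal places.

5.5733

T(1,1) = 6.045180 + (6.045180 − 7.372506)/3 = 5.602738
T(2,1) = (4·5.692809 − 6.045180) / 3 = 5.575352
T(3,1) = 5.603309 + (5.603309 − 5.692809)/3 = 5.573476
T(2,2) = 5.575352 + (5.575352 − 5.602738)/15 = 5.573526
T(3,2) = 5.573476 + (5.573476 − 5.575352)/15 = 5.573351
T(3,3) = 5.573351 + (5.573351 − 5.573526)/63 = 5.573348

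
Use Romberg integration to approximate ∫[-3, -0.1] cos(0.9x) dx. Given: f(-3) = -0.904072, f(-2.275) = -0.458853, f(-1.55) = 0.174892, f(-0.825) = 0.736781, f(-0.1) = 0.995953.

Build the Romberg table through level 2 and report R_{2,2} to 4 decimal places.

0.3749

R_{0,0} (trapezoid, 1 panel, h=2.9000): 0.133227
R_{1,0} (trapezoid, 2 panels, h=1.4500): 0.320207
R_{2,0} (trapezoid, 4 panels, h=0.7250): 0.361601
R_{1,1} = 0.320207 + (0.320207 − 0.133227)/3 = 0.382534
R_{2,1} = 0.361601 + (0.361601 − 0.320207)/3 = 0.375399
R_{2,2} = 0.375399 + (0.375399 − 0.382534)/15 = 0.374923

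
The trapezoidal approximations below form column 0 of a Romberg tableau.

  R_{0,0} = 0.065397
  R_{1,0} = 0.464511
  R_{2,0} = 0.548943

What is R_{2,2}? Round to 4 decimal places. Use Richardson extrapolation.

Richardson extrapolation on the trapezoidal column (denominator 4−1=3):
R_{1,1} = 0.464511 + (0.464511 − 0.065397)/3 = 0.597549
R_{2,1} = 0.548943 + (0.548943 − 0.464511)/3 = 0.577087
R_{2,2} = 0.577087 + (0.577087 − 0.597549)/15 = 0.575723
(Column j=1 coincides with Simpson's rule on the same nodes.)

0.5757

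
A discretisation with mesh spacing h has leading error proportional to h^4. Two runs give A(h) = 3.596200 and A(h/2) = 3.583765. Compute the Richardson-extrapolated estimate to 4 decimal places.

Extrapolated value = (16·A(h/2) − A(h)) / (16 − 1)
= (16·3.583765 − 3.596200) / 15
= 53.744040 / 15 = 3.582936

3.5829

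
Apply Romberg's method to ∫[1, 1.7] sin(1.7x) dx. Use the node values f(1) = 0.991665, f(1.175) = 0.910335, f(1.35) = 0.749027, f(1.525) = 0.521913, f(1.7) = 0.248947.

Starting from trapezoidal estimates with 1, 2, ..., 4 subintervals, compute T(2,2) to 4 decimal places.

0.4939

T(0,0) (trapezoid, 1 panel, h=0.7000): 0.434214
T(1,0) (trapezoid, 2 panels, h=0.3500): 0.479267
T(2,0) (trapezoid, 4 panels, h=0.1750): 0.490277
T(1,1) = 0.479267 + (0.479267 − 0.434214)/3 = 0.494285
T(2,1) = 0.490277 + (0.490277 − 0.479267)/3 = 0.493947
T(2,2) = 0.493947 + (0.493947 − 0.494285)/15 = 0.493924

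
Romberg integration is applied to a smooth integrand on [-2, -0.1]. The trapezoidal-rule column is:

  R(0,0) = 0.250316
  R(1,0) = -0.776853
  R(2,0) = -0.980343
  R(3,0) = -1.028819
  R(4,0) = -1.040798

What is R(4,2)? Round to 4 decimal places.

Richardson extrapolation on the trapezoidal column (denominator 4−1=3):
R(3,1) = (4·(-1.028819) − (-0.980343)) / 3 = -1.044978
R(4,1) = (4·(-1.040798) − (-1.028819)) / 3 = -1.044791
R(4,2) = (16·(-1.044791) − (-1.044978)) / 15 = -1.044779

-1.0448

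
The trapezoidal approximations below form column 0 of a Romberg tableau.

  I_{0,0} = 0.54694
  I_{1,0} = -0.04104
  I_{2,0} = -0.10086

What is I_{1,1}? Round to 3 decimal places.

Richardson extrapolation on the trapezoidal column (denominator 4−1=3):
I_{1,1} = -0.04104 + (-0.04104 − 0.54694)/3 = -0.23703

-0.237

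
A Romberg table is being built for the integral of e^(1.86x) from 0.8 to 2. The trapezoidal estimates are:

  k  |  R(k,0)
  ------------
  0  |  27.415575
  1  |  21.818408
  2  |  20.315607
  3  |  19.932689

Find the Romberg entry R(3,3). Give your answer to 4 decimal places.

Richardson extrapolation on the trapezoidal column (denominator 4−1=3):
R(1,1) = 21.818408 + (21.818408 − 27.415575)/3 = 19.952686
R(2,1) = (4·20.315607 − 21.818408) / 3 = 19.814673
R(3,1) = (4·19.932689 − 20.315607) / 3 = 19.805050
R(2,2) = (16·19.814673 − 19.952686) / 15 = 19.805472
R(3,2) = 19.805050 + (19.805050 − 19.814673)/15 = 19.804408
R(3,3) = (64·19.804408 − 19.805472) / 63 = 19.804391

19.8044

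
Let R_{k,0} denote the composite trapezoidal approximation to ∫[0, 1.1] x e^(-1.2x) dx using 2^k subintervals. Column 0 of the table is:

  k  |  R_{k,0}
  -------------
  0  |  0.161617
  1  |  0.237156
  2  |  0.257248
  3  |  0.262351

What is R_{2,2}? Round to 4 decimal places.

0.2641

Richardson extrapolation on the trapezoidal column (denominator 4−1=3):
R_{1,1} = 0.237156 + (0.237156 − 0.161617)/3 = 0.262336
R_{2,1} = (4·0.257248 − 0.237156) / 3 = 0.263945
R_{2,2} = 0.263945 + (0.263945 − 0.262336)/15 = 0.264052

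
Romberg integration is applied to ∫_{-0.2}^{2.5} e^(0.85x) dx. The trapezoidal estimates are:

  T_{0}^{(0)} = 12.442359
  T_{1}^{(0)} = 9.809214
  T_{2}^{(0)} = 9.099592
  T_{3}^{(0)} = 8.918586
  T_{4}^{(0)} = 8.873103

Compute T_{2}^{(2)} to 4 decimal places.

T_{1}^{(1)} = (4·9.809214 − 12.442359) / 3 = 8.931499
T_{2}^{(1)} = 9.099592 + (9.099592 − 9.809214)/3 = 8.863051
T_{2}^{(2)} = (16·8.863051 − 8.931499) / 15 = 8.858488

8.8585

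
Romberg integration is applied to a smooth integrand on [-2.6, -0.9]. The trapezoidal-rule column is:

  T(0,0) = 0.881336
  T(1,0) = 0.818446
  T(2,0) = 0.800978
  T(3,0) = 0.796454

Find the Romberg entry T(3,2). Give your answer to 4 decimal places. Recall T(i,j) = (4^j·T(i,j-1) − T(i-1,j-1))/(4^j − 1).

0.7949

Richardson extrapolation on the trapezoidal column (denominator 4−1=3):
T(2,1) = 0.800978 + (0.800978 − 0.818446)/3 = 0.795155
T(3,1) = 0.796454 + (0.796454 − 0.800978)/3 = 0.794946
T(3,2) = 0.794946 + (0.794946 − 0.795155)/15 = 0.794932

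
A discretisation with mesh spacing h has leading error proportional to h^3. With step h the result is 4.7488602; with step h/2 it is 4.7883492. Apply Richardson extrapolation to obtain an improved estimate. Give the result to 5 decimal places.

Extrapolated value = (8·A(h/2) − A(h)) / (8 − 1)
= (8·4.7883492 − 4.7488602) / 7
= 33.5579334 / 7 = 4.7939905

4.79399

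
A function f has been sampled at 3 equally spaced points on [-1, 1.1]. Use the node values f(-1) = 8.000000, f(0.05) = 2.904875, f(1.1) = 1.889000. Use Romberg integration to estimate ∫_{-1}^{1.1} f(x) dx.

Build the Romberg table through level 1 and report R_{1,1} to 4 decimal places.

R_{0,0} (trapezoid, 1 panel, h=2.1000): 10.383450
R_{1,0} (trapezoid, 2 panels, h=1.0500): 8.241844
R_{1,1} = 8.241844 + (8.241844 − 10.383450)/3 = 7.527975

7.5280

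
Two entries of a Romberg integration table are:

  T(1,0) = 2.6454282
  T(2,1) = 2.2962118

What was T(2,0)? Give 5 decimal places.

From T(2,1) = (4·T(2,0) − T(1,0))/3, solve for T(2,0):
4·T(2,0) = 3·2.2962118 + 2.6454282 = 9.5340636
T(2,0) = 2.3835159

2.38352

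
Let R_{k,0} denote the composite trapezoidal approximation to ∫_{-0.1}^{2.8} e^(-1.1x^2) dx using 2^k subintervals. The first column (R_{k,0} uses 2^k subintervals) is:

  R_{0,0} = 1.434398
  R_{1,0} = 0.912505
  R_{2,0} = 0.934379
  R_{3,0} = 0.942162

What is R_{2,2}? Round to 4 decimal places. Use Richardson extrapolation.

0.9552

Richardson extrapolation on the trapezoidal column (denominator 4−1=3):
R_{1,1} = (4·0.912505 − 1.434398) / 3 = 0.738541
R_{2,1} = (4·0.934379 − 0.912505) / 3 = 0.941670
R_{2,2} = 0.941670 + (0.941670 − 0.738541)/15 = 0.955212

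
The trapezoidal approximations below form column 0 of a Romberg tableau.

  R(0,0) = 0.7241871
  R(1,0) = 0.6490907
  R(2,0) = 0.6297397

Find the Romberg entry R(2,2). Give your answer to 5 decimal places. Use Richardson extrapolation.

0.62324

R(1,1) = 0.6490907 + (0.6490907 − 0.7241871)/3 = 0.6240586
R(2,1) = 0.6297397 + (0.6297397 − 0.6490907)/3 = 0.6232894
R(2,2) = (16·0.6232894 − 0.6240586) / 15 = 0.6232381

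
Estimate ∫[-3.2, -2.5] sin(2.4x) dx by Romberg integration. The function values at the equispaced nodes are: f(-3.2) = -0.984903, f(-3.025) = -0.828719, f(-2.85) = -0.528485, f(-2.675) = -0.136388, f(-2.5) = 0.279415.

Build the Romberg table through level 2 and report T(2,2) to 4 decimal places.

T(0,0) (trapezoid, 1 panel, h=0.7000): -0.246921
T(1,0) (trapezoid, 2 panels, h=0.3500): -0.308430
T(2,0) (trapezoid, 4 panels, h=0.1750): -0.323109
T(1,1) = -0.308430 + (-0.308430 − (-0.246921))/3 = -0.328933
T(2,1) = -0.323109 + (-0.323109 − (-0.308430))/3 = -0.328002
T(2,2) = -0.328002 + (-0.328002 − (-0.328933))/15 = -0.327940

-0.3279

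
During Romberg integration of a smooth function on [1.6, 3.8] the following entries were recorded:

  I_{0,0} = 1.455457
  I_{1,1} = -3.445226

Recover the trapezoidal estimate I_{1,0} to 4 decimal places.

From I_{1,1} = (4·I_{1,0} − I_{0,0})/3, solve for I_{1,0}:
4·I_{1,0} = 3·(-3.445226) + 1.455457 = -8.880221
I_{1,0} = -2.220055

-2.2201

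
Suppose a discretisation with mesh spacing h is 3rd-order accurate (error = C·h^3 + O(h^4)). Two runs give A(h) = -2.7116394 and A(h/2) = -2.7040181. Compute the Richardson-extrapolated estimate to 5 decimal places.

Extrapolated value = (8·A(h/2) − A(h)) / (8 − 1)
= (8·(-2.7040181) − (-2.7116394)) / 7
= -18.9205054 / 7 = -2.7029293

-2.70293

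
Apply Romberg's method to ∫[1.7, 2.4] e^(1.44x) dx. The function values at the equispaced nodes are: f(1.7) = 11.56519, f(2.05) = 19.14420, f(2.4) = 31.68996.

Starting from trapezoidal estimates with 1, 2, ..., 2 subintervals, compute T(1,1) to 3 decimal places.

13.980

T(0,0) (trapezoid, 1 panel, h=0.7000): 15.13930
T(1,0) (trapezoid, 2 panels, h=0.3500): 14.27012
T(1,1) = 14.27012 + (14.27012 − 15.13930)/3 = 13.98039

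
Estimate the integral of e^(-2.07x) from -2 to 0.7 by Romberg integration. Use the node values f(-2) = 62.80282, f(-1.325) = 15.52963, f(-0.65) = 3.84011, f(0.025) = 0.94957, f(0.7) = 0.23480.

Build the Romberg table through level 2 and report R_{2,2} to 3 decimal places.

R_{0,0} (trapezoid, 1 panel, h=2.7000): 85.10079
R_{1,0} (trapezoid, 2 panels, h=1.3500): 47.73454
R_{2,0} (trapezoid, 4 panels, h=0.6750): 34.99073
R_{1,1} = 47.73454 + (47.73454 − 85.10079)/3 = 35.27912
R_{2,1} = 34.99073 + (34.99073 − 47.73454)/3 = 30.74279
R_{2,2} = 30.74279 + (30.74279 − 35.27912)/15 = 30.44037

30.440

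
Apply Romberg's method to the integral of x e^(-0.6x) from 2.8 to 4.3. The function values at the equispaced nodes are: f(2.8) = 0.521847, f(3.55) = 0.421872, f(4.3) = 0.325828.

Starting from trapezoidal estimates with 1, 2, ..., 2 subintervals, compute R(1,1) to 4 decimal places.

0.6338

R(0,0) (trapezoid, 1 panel, h=1.5000): 0.635756
R(1,0) (trapezoid, 2 panels, h=0.7500): 0.634282
R(1,1) = 0.634282 + (0.634282 − 0.635756)/3 = 0.633791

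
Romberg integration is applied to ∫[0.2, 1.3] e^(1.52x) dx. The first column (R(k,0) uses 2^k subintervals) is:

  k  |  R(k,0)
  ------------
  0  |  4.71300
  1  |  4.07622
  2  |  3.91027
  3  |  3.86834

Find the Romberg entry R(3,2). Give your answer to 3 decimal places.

R(2,1) = (4·3.91027 − 4.07622) / 3 = 3.85495
R(3,1) = 3.86834 + (3.86834 − 3.91027)/3 = 3.85436
R(3,2) = (16·3.85436 − 3.85495) / 15 = 3.85432

3.854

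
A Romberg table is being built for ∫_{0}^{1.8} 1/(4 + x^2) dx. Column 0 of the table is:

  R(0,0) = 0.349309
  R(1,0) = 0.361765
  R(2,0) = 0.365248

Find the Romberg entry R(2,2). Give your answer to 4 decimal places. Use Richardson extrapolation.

0.3664

Richardson extrapolation on the trapezoidal column (denominator 4−1=3):
R(1,1) = (4·0.361765 − 0.349309) / 3 = 0.365917
R(2,1) = (4·0.365248 − 0.361765) / 3 = 0.366409
R(2,2) = 0.366409 + (0.366409 − 0.365917)/15 = 0.366442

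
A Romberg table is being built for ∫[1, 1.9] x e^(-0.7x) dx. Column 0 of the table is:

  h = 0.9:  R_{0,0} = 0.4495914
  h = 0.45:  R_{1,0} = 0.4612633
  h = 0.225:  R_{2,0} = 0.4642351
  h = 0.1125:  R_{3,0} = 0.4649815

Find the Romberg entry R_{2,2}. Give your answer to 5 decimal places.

R_{1,1} = (4·0.4612633 − 0.4495914) / 3 = 0.4651539
R_{2,1} = (4·0.4642351 − 0.4612633) / 3 = 0.4652257
R_{2,2} = (16·0.4652257 − 0.4651539) / 15 = 0.4652305
(Column j=1 coincides with Simpson's rule on the same nodes.)

0.46523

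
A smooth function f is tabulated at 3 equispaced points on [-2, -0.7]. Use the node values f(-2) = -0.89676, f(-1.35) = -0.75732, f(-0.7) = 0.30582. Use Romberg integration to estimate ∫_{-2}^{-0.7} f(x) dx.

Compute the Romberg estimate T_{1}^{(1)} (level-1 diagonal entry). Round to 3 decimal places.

T_{0}^{(0)} (trapezoid, 1 panel, h=1.3000): -0.38411
T_{1}^{(0)} (trapezoid, 2 panels, h=0.6500): -0.68431
T_{1}^{(1)} = -0.68431 + (-0.68431 − (-0.38411))/3 = -0.78438

-0.784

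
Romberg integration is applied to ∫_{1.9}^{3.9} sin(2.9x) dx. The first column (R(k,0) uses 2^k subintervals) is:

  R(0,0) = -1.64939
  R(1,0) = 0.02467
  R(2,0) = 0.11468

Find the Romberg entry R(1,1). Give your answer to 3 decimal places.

R(1,1) = (4·0.02467 − (-1.64939)) / 3 = 0.58269

0.583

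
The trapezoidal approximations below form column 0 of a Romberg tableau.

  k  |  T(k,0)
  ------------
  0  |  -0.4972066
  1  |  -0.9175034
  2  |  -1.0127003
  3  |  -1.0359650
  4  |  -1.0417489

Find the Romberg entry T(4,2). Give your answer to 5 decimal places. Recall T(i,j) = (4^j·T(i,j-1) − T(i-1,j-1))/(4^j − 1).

-1.04367

T(3,1) = (4·(-1.0359650) − (-1.0127003)) / 3 = -1.0437199
T(4,1) = (4·(-1.0417489) − (-1.0359650)) / 3 = -1.0436769
T(4,2) = (16·(-1.0436769) − (-1.0437199)) / 15 = -1.0436740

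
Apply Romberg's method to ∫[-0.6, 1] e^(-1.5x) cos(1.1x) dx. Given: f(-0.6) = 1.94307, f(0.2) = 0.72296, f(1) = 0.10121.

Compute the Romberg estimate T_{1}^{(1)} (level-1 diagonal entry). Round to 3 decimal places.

1.316

T_{0}^{(0)} (trapezoid, 1 panel, h=1.6000): 1.63542
T_{1}^{(0)} (trapezoid, 2 panels, h=0.8000): 1.39608
T_{1}^{(1)} = 1.39608 + (1.39608 − 1.63542)/3 = 1.31630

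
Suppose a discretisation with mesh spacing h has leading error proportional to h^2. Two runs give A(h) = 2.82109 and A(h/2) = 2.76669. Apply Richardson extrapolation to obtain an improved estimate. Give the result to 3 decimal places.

The leading error scales as h^2; refining by a factor of 2 reduces it by 2^2 = 4.
Extrapolated value = (4·A(h/2) − A(h)) / (4 − 1)
= (4·2.76669 − 2.82109) / 3
= 8.24567 / 3 = 2.74856

2.749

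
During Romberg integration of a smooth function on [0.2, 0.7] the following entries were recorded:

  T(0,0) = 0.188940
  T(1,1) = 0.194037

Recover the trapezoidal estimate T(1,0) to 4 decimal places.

0.1928

From T(1,1) = (4·T(1,0) − T(0,0))/3, solve for T(1,0):
4·T(1,0) = 3·0.194037 + 0.188940 = 0.771051
T(1,0) = 0.192763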